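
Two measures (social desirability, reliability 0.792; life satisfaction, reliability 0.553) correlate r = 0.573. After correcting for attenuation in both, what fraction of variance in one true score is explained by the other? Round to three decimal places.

Disattenuated r = 0.573 / √(0.792 × 0.553) = 0.573 / 0.6618 = 0.8658.
Shared true-score variance = 0.8658² = 0.7496 ≈ 0.750.

0.750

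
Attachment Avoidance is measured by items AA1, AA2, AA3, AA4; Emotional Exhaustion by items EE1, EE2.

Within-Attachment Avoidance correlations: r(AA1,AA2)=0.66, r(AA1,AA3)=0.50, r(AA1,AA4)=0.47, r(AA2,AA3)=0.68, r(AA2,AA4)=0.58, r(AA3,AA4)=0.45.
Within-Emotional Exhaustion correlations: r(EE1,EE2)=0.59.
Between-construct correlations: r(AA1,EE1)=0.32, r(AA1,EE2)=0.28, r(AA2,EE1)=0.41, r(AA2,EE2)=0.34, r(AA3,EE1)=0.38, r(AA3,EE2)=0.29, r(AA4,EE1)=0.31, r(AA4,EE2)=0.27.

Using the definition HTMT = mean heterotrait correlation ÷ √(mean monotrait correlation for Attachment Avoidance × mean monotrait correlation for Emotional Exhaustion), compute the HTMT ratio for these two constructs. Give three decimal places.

Mean heterotrait r = 2.60/8 = 0.3250.
Mean within-AA = 3.34/6 = 0.5567; mean within-EE = 0.59/1 = 0.5900.
Geometric mean = √(0.5567 × 0.5900) = 0.5731.
HTMT = 0.3250 / 0.5731 = 0.567.

0.567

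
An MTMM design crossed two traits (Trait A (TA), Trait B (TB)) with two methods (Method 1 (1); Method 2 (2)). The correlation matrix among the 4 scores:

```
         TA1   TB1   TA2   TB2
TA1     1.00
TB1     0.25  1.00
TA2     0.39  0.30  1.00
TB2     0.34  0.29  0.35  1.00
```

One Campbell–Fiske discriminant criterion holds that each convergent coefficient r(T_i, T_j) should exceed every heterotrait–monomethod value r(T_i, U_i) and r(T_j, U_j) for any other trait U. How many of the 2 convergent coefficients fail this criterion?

Checking each validity diagonal entry against its comparison values:
TA (methods 1·2): 0.39 vs {0.25, 0.35} → pass.
TB (methods 1·2): 0.29 vs {0.25, 0.35} → fail.
1 of 2 fail.

1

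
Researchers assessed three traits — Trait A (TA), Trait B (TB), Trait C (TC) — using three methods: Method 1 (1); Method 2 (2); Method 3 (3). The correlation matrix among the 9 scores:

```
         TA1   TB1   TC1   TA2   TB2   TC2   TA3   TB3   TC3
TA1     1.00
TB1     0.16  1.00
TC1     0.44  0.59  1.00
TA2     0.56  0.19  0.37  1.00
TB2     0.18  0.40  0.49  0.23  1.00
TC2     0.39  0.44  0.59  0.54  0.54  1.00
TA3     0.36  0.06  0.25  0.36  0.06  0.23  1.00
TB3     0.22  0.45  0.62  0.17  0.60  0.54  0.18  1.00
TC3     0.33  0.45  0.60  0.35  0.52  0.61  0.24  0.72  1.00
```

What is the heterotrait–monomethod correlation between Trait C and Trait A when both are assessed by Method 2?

0.54

Different traits, same method: r(TC2, TA2) = 0.54.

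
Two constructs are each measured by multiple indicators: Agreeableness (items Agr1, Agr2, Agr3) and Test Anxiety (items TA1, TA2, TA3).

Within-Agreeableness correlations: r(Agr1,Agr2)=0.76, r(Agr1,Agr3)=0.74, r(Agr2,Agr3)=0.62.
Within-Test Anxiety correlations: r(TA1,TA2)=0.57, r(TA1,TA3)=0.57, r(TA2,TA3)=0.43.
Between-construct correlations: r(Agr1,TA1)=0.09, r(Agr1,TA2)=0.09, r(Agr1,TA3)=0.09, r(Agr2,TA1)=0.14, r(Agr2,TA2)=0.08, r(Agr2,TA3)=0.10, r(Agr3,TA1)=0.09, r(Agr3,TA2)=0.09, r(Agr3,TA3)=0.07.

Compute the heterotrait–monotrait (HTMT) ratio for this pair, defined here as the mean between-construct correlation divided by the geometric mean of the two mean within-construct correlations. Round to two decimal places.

Between-construct mean = 0.84/9 = 0.0933.
Mean within-Agr = 2.12/3 = 0.7067; mean within-TA = 1.57/3 = 0.5233.
Geometric mean = √(0.7067 × 0.5233) = 0.6081.
HTMT = 0.0933 / 0.6081 = 0.15.

0.15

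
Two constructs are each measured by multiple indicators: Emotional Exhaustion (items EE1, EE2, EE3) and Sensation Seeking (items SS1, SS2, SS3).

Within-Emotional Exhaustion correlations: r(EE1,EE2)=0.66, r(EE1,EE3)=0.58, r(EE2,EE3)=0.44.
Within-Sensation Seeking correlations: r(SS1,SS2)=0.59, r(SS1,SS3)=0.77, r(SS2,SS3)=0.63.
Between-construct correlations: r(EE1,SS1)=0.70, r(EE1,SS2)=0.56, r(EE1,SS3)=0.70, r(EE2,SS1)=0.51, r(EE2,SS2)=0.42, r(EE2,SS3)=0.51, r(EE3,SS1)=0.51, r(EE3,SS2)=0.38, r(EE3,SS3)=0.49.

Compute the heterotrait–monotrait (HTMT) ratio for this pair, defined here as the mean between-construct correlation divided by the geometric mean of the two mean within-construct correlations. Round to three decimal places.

0.871

Between-construct mean = 4.78/9 = 0.5311.
Mean within-EE = 1.68/3 = 0.5600; mean within-SS = 1.99/3 = 0.6633.
Geometric mean = √(0.5600 × 0.6633) = 0.6095.
HTMT = 0.5311 / 0.6095 = 0.871.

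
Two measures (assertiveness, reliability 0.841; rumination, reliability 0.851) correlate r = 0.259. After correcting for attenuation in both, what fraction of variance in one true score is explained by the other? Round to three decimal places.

0.094

Disattenuated r = 0.259 / √(0.841 × 0.851) = 0.259 / 0.8460 = 0.3061.
Shared true-score variance = 0.3061² = 0.0937 ≈ 0.094.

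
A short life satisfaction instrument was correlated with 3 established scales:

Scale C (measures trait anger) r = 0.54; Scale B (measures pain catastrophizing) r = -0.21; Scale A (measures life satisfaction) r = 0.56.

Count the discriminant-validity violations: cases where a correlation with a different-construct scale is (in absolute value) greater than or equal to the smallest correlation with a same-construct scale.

Convergent (same construct = life satisfaction): Scale A.
Smallest convergent = 0.56. Discriminant |r|: 0.54, 0.21; count ≥ 0.56 → 0.

0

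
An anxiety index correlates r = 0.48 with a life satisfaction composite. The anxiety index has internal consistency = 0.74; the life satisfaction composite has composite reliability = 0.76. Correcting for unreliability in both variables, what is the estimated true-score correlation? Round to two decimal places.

r_true = r_obs / √(r_xx · r_yy) = 0.48 / √(0.74 × 0.76) = 0.48 / √0.5624 = 0.48 / 0.7499 ≈ 0.64.

0.64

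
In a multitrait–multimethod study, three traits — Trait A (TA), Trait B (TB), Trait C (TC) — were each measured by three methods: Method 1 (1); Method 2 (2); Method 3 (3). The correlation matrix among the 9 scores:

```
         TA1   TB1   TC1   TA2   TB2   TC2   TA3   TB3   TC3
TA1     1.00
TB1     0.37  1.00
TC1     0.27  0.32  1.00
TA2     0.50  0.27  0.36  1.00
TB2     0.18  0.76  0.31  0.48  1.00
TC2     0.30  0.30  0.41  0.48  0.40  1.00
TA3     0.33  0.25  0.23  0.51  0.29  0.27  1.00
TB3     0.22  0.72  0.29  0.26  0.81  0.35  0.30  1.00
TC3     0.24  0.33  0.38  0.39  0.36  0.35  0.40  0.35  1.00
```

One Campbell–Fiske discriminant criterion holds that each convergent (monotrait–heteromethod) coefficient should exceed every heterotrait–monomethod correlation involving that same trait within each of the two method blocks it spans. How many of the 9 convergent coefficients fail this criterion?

Convergent coefficients and their comparison sets:
TA (methods 1·2): 0.50 vs {0.37, 0.48, 0.27, 0.48} → pass.
TA (methods 1·3): 0.33 vs {0.37, 0.30, 0.27, 0.40} → fail.
TA (methods 2·3): 0.51 vs {0.48, 0.30, 0.48, 0.40} → pass.
TB (methods 1·2): 0.76 vs {0.37, 0.48, 0.32, 0.40} → pass.
TB (methods 1·3): 0.72 vs {0.37, 0.30, 0.32, 0.35} → pass.
TB (methods 2·3): 0.81 vs {0.48, 0.30, 0.40, 0.35} → pass.
TC (methods 1·2): 0.41 vs {0.27, 0.48, 0.32, 0.40} → fail.
TC (methods 1·3): 0.38 vs {0.27, 0.40, 0.32, 0.35} → fail.
TC (methods 2·3): 0.35 vs {0.48, 0.40, 0.40, 0.35} → fail.
4 of 9 fail.

4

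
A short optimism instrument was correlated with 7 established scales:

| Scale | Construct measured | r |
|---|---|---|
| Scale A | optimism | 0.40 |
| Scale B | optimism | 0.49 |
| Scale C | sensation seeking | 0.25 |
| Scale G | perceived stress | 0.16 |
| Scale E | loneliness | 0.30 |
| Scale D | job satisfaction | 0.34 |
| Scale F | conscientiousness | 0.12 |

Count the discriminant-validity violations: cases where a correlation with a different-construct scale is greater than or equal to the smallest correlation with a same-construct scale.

0

Convergent (same construct = optimism): Scale A, Scale B.
Smallest convergent = 0.40. Discriminant values: 0.25, 0.16, 0.30, 0.34, 0.12; count ≥ 0.40 → 0.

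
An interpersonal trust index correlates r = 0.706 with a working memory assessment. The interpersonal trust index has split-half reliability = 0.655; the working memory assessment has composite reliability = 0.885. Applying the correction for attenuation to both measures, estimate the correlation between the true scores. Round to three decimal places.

r_true = r_obs / √(r_xx · r_yy) = 0.706 / √(0.655 × 0.885) = 0.706 / √0.579675 = 0.706 / 0.7614 ≈ 0.927.

0.927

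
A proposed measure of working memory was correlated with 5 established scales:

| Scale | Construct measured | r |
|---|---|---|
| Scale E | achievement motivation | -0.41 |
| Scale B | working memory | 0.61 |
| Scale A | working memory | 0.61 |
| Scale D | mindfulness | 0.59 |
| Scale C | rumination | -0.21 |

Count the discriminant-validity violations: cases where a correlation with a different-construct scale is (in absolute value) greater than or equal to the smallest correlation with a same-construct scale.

Convergent (same construct = working memory): Scale B, Scale A.
Smallest convergent = 0.61. Discriminant |r|: 0.41, 0.59, 0.21; count ≥ 0.61 → 0.

0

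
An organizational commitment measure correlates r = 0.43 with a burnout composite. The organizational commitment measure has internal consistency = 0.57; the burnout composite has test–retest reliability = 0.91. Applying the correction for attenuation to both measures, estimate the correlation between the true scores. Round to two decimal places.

r_true = r_obs / √(r_xx · r_yy) = 0.43 / √(0.57 × 0.91) = 0.43 / √0.5187 = 0.43 / 0.7202 ≈ 0.60.

0.60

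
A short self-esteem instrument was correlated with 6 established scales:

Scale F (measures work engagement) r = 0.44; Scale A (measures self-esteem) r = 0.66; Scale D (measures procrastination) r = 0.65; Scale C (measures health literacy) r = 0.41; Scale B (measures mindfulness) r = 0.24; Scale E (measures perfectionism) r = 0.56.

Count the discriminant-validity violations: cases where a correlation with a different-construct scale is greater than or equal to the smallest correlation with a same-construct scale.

Convergent (same construct = self-esteem): Scale A.
Smallest convergent = 0.66. Discriminant values: 0.44, 0.65, 0.41, 0.24, 0.56; count ≥ 0.66 → 0.

0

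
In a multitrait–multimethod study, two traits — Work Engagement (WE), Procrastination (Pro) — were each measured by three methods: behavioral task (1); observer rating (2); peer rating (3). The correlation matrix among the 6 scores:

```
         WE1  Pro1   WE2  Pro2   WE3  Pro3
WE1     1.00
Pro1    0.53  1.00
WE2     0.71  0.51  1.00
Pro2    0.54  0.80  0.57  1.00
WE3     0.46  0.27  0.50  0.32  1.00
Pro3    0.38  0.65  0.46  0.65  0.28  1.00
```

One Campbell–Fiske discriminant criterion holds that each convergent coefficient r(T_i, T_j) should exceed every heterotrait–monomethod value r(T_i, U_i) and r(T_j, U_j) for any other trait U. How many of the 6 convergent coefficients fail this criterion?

2

Convergent coefficients and their comparison sets:
WE (methods 1·2): 0.71 vs {0.53, 0.57} → pass.
WE (methods 1·3): 0.46 vs {0.53, 0.28} → fail.
WE (methods 2·3): 0.50 vs {0.57, 0.28} → fail.
Pro (methods 1·2): 0.80 vs {0.53, 0.57} → pass.
Pro (methods 1·3): 0.65 vs {0.53, 0.28} → pass.
Pro (methods 2·3): 0.65 vs {0.57, 0.28} → pass.
2 of 6 fail.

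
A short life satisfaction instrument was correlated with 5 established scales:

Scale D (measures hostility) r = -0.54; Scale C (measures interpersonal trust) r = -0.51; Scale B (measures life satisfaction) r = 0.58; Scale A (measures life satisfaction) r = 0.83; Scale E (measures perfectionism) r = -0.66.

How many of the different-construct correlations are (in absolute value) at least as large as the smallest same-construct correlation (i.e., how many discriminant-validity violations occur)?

Convergent (same construct = life satisfaction): Scale B, Scale A.
Smallest convergent = 0.58. Discriminant |r|: 0.54, 0.51, 0.66; count ≥ 0.58 → 1.

1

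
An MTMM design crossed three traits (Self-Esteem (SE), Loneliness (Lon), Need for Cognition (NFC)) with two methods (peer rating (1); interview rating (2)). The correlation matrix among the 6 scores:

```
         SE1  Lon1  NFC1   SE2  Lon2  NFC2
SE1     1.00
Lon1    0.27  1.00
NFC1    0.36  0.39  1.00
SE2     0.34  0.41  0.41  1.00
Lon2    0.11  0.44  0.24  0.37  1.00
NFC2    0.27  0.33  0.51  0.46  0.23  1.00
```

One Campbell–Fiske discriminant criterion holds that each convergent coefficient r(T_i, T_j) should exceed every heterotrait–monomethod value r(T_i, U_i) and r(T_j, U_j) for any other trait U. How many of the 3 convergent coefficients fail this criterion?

Each convergent coefficient versus the relevant comparison correlations:
SE (methods 1·2): 0.34 vs {0.27, 0.37, 0.36, 0.46} → fail.
Lon (methods 1·2): 0.44 vs {0.27, 0.37, 0.39, 0.23} → pass.
NFC (methods 1·2): 0.51 vs {0.36, 0.46, 0.39, 0.23} → pass.
1 of 3 fail.

1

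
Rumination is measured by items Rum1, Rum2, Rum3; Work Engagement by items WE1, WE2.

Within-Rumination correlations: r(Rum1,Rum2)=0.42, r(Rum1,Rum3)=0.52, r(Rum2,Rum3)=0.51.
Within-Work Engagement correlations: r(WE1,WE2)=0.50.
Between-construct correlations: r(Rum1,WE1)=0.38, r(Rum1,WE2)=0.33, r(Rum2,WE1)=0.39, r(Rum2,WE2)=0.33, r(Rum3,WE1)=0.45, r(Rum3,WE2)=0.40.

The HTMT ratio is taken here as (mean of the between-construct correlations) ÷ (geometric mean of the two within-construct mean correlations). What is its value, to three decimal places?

Mean heterotrait r = 2.28/6 = 0.3800.
Mean within-Rum = 1.45/3 = 0.4833; mean within-WE = 0.50/1 = 0.5000.
Geometric mean = √(0.4833 × 0.5000) = 0.4916.
HTMT = 0.3800 / 0.4916 = 0.773.

0.773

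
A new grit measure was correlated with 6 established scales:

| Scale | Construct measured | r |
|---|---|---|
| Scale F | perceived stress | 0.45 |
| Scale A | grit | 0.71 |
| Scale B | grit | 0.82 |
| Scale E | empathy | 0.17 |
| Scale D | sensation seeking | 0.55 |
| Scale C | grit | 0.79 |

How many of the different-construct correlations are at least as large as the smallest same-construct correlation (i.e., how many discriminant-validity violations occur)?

Convergent (same construct = grit): Scale A, Scale B, Scale C.
Smallest convergent = 0.71. Discriminant values: 0.45, 0.17, 0.55; count ≥ 0.71 → 0.

0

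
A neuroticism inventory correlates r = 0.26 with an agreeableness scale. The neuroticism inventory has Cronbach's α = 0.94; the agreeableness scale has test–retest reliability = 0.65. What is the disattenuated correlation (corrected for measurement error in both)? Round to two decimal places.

0.33

r_true = r_obs / √(r_xx · r_yy) = 0.26 / √(0.94 × 0.65) = 0.26 / √0.6110 = 0.26 / 0.7817 ≈ 0.33.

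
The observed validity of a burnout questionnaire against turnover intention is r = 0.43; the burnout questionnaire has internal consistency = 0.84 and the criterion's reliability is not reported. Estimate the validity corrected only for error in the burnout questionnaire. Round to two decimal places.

Single correction: r_c = r_obs / √r_xx = 0.43 / √0.84 = 0.43 / 0.9165 ≈ 0.47.

0.47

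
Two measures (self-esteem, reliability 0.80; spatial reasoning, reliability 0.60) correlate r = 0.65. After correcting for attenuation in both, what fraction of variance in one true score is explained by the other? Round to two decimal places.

0.88

Disattenuated r = 0.65 / √(0.80 × 0.60) = 0.65 / 0.6928 = 0.9382.
Shared true-score variance = 0.9382² = 0.8802 ≈ 0.88.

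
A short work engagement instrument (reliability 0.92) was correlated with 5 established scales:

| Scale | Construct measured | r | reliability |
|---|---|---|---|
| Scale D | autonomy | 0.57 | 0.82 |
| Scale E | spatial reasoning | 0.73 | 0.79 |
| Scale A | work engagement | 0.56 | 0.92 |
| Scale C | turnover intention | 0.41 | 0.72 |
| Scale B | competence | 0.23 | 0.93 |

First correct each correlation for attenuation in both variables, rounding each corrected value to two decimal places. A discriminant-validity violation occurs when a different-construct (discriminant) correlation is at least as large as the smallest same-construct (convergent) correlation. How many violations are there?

Disattenuated r (r / √(r_scale · r_new)):
  Scale D (disc): 0.57 / √(0.82·0.92) = 0.66
  Scale E (disc): 0.73 / √(0.79·0.92) = 0.86
  Scale A (conv): 0.56 / √(0.92·0.92) = 0.61
  Scale C (disc): 0.41 / √(0.72·0.92) = 0.50
  Scale B (disc): 0.23 / √(0.93·0.92) = 0.25
Smallest convergent = 0.61. Discriminant values: 0.66, 0.86, 0.50, 0.25; count ≥ 0.61 → 2.

2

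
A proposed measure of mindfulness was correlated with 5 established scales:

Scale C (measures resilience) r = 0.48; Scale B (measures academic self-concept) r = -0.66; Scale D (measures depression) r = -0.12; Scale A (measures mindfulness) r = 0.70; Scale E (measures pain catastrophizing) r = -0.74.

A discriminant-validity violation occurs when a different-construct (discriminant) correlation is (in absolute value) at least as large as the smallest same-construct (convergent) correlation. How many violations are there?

1

Convergent (same construct = mindfulness): Scale A.
Smallest convergent = 0.70. Discriminant |r|: 0.48, 0.66, 0.12, 0.74; count ≥ 0.70 → 1.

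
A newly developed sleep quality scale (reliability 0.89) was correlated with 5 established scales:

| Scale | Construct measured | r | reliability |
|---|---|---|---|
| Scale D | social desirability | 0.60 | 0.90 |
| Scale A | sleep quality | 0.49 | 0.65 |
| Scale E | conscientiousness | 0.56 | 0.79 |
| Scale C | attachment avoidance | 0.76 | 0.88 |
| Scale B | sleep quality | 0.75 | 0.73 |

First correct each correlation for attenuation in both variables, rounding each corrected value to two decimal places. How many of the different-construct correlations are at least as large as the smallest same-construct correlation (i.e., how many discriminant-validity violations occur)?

3

Disattenuated r (r / √(r_scale · r_new)):
  Scale D (disc): 0.60 / √(0.90·0.89) = 0.67
  Scale A (conv): 0.49 / √(0.65·0.89) = 0.64
  Scale E (disc): 0.56 / √(0.79·0.89) = 0.67
  Scale C (disc): 0.76 / √(0.88·0.89) = 0.86
  Scale B (conv): 0.75 / √(0.73·0.89) = 0.93
Smallest convergent = 0.64. Discriminant values: 0.67, 0.67, 0.86; count ≥ 0.64 → 3.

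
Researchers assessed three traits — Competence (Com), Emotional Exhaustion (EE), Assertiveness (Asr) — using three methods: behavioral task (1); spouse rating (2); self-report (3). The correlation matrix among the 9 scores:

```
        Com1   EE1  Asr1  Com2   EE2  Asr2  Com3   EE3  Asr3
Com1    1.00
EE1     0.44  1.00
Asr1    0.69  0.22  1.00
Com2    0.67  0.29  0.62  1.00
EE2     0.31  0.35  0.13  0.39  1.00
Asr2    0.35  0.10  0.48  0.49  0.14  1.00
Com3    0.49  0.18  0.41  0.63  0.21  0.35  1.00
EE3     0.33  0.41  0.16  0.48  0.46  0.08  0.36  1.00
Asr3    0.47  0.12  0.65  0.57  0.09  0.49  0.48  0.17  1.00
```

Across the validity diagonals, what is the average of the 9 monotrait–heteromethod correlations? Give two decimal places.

0.51

Convergent values: 0.67, 0.49, 0.63, 0.35, 0.41, 0.46, 0.48, 0.65, 0.49; mean = 4.63/9 = 0.51.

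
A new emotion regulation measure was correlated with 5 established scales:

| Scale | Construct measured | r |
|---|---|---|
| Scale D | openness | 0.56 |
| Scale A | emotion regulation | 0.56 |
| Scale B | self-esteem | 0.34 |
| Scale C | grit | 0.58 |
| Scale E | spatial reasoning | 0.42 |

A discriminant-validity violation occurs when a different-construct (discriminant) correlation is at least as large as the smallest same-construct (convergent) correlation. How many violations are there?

Convergent (same construct = emotion regulation): Scale A.
Smallest convergent = 0.56. Discriminant values: 0.56, 0.34, 0.58, 0.42; count ≥ 0.56 → 2.

2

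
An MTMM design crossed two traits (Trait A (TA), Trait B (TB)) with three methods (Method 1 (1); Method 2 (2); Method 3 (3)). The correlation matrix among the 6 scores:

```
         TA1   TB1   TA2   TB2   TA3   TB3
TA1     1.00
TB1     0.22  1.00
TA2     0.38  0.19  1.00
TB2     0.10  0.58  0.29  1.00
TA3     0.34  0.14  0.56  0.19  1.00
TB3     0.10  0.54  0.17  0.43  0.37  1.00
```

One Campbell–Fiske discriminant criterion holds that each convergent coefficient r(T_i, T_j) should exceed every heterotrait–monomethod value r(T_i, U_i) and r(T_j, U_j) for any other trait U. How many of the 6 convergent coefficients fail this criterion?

1

Convergent coefficients and their comparison sets:
TA (methods 1·2): 0.38 vs {0.22, 0.29} → pass.
TA (methods 1·3): 0.34 vs {0.22, 0.37} → fail.
TA (methods 2·3): 0.56 vs {0.29, 0.37} → pass.
TB (methods 1·2): 0.58 vs {0.22, 0.29} → pass.
TB (methods 1·3): 0.54 vs {0.22, 0.37} → pass.
TB (methods 2·3): 0.43 vs {0.29, 0.37} → pass.
1 of 6 fail.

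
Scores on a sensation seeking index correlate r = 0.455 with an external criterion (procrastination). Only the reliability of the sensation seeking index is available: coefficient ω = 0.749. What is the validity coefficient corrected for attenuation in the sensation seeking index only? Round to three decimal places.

0.526

Single correction: r_c = r_obs / √r_xx = 0.455 / √0.749 = 0.455 / 0.8654 ≈ 0.526.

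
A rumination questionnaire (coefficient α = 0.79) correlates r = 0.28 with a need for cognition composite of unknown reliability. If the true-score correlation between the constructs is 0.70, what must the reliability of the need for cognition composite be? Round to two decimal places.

r_true = r_obs / √(r_xx · r_yy) ⇒ 0.70 = 0.28 / √(0.79 · r_yy).
√(0.79 · r_yy) = 0.28 / 0.70 = 0.4000; 0.79 · r_yy = 0.1600; r_yy = 0.1600 / 0.79 ≈ 0.20.

0.20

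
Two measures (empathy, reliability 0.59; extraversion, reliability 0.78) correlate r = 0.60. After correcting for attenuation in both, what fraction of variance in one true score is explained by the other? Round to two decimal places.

Disattenuated r = 0.60 / √(0.59 × 0.78) = 0.60 / 0.6784 = 0.8844.
Shared true-score variance = 0.8844² = 0.7822 ≈ 0.78.

0.78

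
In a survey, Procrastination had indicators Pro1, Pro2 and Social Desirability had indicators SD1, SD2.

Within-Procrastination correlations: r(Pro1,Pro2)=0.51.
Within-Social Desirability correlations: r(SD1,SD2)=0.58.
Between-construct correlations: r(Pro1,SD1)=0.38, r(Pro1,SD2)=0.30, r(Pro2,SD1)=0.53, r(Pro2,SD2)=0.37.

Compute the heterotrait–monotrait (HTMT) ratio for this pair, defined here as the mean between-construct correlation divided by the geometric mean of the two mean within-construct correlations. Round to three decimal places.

0.726

Mean between = 1.58/4 = 0.3950.
Mean within-Pro = 0.51/1 = 0.5100; mean within-SD = 0.58/1 = 0.5800.
Geometric mean = √(0.5100 × 0.5800) = 0.5439.
HTMT = 0.3950 / 0.5439 = 0.726.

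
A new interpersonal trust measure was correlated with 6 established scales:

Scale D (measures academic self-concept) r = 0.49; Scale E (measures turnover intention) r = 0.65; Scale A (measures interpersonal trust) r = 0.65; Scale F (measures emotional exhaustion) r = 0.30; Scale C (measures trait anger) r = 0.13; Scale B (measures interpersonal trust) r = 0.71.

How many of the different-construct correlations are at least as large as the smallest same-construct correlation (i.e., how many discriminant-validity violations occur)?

Convergent (same construct = interpersonal trust): Scale A, Scale B.
Smallest convergent = 0.65. Discriminant values: 0.49, 0.65, 0.30, 0.13; count ≥ 0.65 → 1.

1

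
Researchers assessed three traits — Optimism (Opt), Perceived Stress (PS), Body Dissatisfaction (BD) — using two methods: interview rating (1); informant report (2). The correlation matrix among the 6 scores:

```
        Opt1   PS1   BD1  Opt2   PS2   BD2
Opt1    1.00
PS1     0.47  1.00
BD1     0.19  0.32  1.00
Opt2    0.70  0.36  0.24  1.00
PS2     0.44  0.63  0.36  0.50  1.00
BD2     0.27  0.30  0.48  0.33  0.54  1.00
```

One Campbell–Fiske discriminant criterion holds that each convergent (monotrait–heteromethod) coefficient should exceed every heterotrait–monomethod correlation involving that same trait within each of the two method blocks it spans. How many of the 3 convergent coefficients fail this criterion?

1

Checking each validity diagonal entry against its comparison values:
Opt (methods 1·2): 0.70 vs {0.47, 0.50, 0.19, 0.33} → pass.
PS (methods 1·2): 0.63 vs {0.47, 0.50, 0.32, 0.54} → pass.
BD (methods 1·2): 0.48 vs {0.19, 0.33, 0.32, 0.54} → fail.
1 of 3 fail.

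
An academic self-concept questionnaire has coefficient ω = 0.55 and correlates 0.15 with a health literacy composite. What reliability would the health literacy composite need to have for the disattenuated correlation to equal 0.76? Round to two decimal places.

0.07

r_true = r_obs / √(r_xx · r_yy) ⇒ 0.76 = 0.15 / √(0.55 · r_yy).
√(0.55 · r_yy) = 0.15 / 0.76 = 0.1974; 0.55 · r_yy = 0.0390; r_yy = 0.0390 / 0.55 ≈ 0.07.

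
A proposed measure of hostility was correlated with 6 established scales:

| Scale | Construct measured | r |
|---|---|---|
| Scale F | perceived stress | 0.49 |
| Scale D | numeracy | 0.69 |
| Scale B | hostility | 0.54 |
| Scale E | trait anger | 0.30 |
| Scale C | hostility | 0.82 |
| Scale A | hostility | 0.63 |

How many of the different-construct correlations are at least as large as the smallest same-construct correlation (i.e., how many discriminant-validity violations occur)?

Convergent (same construct = hostility): Scale B, Scale C, Scale A.
Smallest convergent = 0.54. Discriminant values: 0.49, 0.69, 0.30; count ≥ 0.54 → 1.

1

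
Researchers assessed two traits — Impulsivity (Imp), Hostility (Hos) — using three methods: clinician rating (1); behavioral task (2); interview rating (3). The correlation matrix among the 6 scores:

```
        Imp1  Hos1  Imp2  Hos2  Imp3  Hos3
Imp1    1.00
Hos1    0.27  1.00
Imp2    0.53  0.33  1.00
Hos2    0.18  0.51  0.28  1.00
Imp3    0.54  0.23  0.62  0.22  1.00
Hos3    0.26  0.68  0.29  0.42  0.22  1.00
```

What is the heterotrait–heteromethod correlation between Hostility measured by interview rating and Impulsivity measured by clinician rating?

Different traits and methods: r(Hos3, Imp1) = 0.26.

0.26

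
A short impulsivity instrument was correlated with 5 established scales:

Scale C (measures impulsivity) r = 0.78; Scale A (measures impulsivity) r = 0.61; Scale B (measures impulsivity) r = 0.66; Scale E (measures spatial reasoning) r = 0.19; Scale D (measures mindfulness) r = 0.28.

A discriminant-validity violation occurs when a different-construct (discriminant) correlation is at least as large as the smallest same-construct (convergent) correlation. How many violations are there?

0

Convergent (same construct = impulsivity): Scale C, Scale A, Scale B.
Smallest convergent = 0.61. Discriminant values: 0.19, 0.28; count ≥ 0.61 → 0.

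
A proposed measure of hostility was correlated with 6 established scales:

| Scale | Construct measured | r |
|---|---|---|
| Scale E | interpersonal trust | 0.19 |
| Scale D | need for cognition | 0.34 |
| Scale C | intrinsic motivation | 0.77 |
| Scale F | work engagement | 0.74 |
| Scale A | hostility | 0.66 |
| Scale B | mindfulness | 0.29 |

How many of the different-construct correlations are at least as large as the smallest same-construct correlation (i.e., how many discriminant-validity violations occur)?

Convergent (same construct = hostility): Scale A.
Smallest convergent = 0.66. Discriminant values: 0.19, 0.34, 0.77, 0.74, 0.29; count ≥ 0.66 → 2.

2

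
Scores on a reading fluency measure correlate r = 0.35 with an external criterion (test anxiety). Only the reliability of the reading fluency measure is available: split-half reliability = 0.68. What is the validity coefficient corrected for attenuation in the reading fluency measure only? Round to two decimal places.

Single correction: r_c = r_obs / √r_xx = 0.35 / √0.68 = 0.35 / 0.8246 ≈ 0.42.

0.42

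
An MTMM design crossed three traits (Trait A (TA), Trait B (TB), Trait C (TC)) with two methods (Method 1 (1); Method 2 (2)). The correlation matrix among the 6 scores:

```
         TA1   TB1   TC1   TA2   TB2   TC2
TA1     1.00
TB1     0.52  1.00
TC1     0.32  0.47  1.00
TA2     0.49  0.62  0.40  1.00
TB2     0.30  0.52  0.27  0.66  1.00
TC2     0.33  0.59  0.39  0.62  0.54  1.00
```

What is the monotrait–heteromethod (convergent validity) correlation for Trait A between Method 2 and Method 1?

0.49

Same trait (TA), different methods: r(TA2, TA1) = 0.49.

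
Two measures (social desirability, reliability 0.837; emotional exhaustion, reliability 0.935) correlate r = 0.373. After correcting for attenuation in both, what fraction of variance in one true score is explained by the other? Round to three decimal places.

Disattenuated r = 0.373 / √(0.837 × 0.935) = 0.373 / 0.8846 = 0.4217.
Shared true-score variance = 0.4217² = 0.1778 ≈ 0.178.

0.178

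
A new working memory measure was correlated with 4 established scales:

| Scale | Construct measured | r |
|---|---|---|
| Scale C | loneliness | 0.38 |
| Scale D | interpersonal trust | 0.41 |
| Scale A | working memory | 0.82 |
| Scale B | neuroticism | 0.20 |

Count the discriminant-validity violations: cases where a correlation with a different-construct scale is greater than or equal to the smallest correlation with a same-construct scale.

Convergent (same construct = working memory): Scale A.
Smallest convergent = 0.82. Discriminant values: 0.38, 0.41, 0.20; count ≥ 0.82 → 0.

0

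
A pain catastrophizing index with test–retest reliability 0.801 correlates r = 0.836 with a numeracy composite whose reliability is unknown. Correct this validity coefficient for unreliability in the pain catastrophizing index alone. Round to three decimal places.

Single correction: r_c = r_obs / √r_xx = 0.836 / √0.801 = 0.836 / 0.8950 ≈ 0.934.

0.934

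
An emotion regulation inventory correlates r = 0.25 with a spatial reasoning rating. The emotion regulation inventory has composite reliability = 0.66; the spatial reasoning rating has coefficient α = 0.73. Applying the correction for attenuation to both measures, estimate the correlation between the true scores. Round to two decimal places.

0.36

r_true = r_obs / √(r_xx · r_yy) = 0.25 / √(0.66 × 0.73) = 0.25 / √0.4818 = 0.25 / 0.6941 ≈ 0.36.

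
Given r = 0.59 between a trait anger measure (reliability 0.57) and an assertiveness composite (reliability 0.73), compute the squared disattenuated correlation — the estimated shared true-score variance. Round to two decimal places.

Disattenuated r = 0.59 / √(0.57 × 0.73) = 0.59 / 0.6451 = 0.9146.
Shared true-score variance = 0.9146² = 0.8365 ≈ 0.84.

0.84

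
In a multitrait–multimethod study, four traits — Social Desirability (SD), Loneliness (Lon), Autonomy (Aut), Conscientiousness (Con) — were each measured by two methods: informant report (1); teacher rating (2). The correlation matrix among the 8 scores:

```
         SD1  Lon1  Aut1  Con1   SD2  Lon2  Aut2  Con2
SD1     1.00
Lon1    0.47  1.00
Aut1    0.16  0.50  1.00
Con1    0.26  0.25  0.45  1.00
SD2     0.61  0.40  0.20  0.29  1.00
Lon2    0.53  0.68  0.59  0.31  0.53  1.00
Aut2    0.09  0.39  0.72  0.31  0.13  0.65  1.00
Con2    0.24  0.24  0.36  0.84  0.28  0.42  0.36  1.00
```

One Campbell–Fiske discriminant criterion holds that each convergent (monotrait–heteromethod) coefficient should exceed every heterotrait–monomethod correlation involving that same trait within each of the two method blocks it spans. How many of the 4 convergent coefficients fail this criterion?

0

Each convergent coefficient versus the relevant comparison correlations:
SD (methods 1·2): 0.61 vs {0.47, 0.53, 0.16, 0.13, 0.26, 0.28} → pass.
Lon (methods 1·2): 0.68 vs {0.47, 0.53, 0.50, 0.65, 0.25, 0.42} → pass.
Aut (methods 1·2): 0.72 vs {0.16, 0.13, 0.50, 0.65, 0.45, 0.36} → pass.
Con (methods 1·2): 0.84 vs {0.26, 0.28, 0.25, 0.42, 0.45, 0.36} → pass.
0 of 4 fail.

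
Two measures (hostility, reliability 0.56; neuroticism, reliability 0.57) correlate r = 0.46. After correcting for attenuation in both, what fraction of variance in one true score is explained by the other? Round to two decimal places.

Disattenuated r = 0.46 / √(0.56 × 0.57) = 0.46 / 0.5650 = 0.8142.
Shared true-score variance = 0.8142² = 0.6629 ≈ 0.66.

0.66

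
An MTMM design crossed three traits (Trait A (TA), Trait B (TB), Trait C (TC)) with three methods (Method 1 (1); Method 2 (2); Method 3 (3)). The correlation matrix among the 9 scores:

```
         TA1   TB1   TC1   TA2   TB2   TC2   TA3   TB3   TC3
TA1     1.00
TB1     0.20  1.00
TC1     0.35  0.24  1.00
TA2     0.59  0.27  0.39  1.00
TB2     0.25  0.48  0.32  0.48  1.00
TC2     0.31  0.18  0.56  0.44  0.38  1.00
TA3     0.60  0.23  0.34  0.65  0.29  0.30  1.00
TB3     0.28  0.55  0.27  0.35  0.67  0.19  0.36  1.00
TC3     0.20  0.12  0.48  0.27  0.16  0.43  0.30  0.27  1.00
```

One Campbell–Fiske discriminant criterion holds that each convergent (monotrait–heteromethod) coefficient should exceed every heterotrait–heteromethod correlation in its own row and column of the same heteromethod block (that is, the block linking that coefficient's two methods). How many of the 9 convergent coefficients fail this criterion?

Checking each validity diagonal entry against its comparison values:
TA (methods 1·2): 0.59 vs {0.25, 0.27, 0.31, 0.39} → pass.
TA (methods 1·3): 0.60 vs {0.28, 0.23, 0.20, 0.34} → pass.
TA (methods 2·3): 0.65 vs {0.35, 0.29, 0.27, 0.30} → pass.
TB (methods 1·2): 0.48 vs {0.27, 0.25, 0.18, 0.32} → pass.
TB (methods 1·3): 0.55 vs {0.23, 0.28, 0.12, 0.27} → pass.
TB (methods 2·3): 0.67 vs {0.29, 0.35, 0.16, 0.19} → pass.
TC (methods 1·2): 0.56 vs {0.39, 0.31, 0.32, 0.18} → pass.
TC (methods 1·3): 0.48 vs {0.34, 0.20, 0.27, 0.12} → pass.
TC (methods 2·3): 0.43 vs {0.30, 0.27, 0.19, 0.16} → pass.
0 of 9 fail.

0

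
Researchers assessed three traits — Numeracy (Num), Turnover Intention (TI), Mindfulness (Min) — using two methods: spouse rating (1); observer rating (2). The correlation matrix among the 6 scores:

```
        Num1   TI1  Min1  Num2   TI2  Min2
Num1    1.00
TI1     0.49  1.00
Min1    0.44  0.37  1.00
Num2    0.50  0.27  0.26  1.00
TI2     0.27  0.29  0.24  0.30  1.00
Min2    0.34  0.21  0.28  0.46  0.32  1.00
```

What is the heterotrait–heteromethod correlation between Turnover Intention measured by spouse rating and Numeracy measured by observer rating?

0.27

Different traits and methods: r(TI1, Num2) = 0.27.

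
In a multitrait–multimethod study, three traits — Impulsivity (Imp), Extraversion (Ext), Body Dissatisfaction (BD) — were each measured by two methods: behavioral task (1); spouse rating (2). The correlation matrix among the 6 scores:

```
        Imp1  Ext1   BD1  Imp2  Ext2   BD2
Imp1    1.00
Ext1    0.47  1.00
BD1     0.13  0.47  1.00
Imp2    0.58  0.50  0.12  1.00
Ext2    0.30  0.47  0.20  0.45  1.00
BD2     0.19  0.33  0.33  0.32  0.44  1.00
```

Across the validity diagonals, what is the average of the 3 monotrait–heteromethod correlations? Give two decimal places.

0.46

Convergent values: 0.58, 0.47, 0.33; mean = 1.38/3 = 0.46.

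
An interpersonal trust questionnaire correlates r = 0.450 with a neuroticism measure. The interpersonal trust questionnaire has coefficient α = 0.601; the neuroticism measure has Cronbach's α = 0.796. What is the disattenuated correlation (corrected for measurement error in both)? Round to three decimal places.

r_true = r_obs / √(r_xx · r_yy) = 0.450 / √(0.601 × 0.796) = 0.450 / √0.478396 = 0.450 / 0.6917 ≈ 0.651.

0.651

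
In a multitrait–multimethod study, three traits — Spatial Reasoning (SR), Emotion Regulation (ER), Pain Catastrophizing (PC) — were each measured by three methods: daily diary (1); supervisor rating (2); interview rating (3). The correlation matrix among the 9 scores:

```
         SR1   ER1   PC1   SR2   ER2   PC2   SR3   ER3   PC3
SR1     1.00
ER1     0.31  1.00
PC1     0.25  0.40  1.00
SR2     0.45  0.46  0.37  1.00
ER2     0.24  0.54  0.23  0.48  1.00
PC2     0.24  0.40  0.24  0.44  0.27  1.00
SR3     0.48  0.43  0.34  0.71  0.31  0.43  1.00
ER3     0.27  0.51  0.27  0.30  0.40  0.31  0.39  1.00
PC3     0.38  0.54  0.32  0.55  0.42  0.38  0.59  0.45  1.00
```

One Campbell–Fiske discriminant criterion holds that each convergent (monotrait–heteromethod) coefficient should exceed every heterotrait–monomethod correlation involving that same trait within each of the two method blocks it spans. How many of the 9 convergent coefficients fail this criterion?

6

Checking each validity diagonal entry against its comparison values:
SR (methods 1·2): 0.45 vs {0.31, 0.48, 0.25, 0.44} → fail.
SR (methods 1·3): 0.48 vs {0.31, 0.39, 0.25, 0.59} → fail.
SR (methods 2·3): 0.71 vs {0.48, 0.39, 0.44, 0.59} → pass.
ER (methods 1·2): 0.54 vs {0.31, 0.48, 0.40, 0.27} → pass.
ER (methods 1·3): 0.51 vs {0.31, 0.39, 0.40, 0.45} → pass.
ER (methods 2·3): 0.40 vs {0.48, 0.39, 0.27, 0.45} → fail.
PC (methods 1·2): 0.24 vs {0.25, 0.44, 0.40, 0.27} → fail.
PC (methods 1·3): 0.32 vs {0.25, 0.59, 0.40, 0.45} → fail.
PC (methods 2·3): 0.38 vs {0.44, 0.59, 0.27, 0.45} → fail.
6 of 9 fail.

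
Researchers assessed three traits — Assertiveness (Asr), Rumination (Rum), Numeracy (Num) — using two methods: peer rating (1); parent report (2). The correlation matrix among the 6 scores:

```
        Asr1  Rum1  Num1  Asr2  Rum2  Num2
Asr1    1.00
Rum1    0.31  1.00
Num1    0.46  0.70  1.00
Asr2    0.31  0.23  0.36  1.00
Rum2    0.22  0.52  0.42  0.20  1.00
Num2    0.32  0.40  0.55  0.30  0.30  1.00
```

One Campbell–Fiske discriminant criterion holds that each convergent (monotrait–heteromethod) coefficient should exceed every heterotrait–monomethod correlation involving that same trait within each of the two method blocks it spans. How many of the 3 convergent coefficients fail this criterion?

3

Checking each validity diagonal entry against its comparison values:
Asr (methods 1·2): 0.31 vs {0.31, 0.20, 0.46, 0.30} → fail.
Rum (methods 1·2): 0.52 vs {0.31, 0.20, 0.70, 0.30} → fail.
Num (methods 1·2): 0.55 vs {0.46, 0.30, 0.70, 0.30} → fail.
3 of 3 fail.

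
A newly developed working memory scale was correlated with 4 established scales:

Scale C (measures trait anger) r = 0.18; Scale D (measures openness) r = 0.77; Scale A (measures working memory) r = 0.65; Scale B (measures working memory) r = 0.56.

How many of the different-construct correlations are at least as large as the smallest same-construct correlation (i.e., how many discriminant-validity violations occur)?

Convergent (same construct = working memory): Scale A, Scale B.
Smallest convergent = 0.56. Discriminant values: 0.18, 0.77; count ≥ 0.56 → 1.

1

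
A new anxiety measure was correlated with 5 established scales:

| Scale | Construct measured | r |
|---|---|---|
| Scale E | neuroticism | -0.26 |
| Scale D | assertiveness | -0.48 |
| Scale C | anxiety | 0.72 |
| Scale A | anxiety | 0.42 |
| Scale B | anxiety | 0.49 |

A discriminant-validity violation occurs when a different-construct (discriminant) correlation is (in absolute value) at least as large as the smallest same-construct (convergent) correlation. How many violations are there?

1

Convergent (same construct = anxiety): Scale C, Scale A, Scale B.
Smallest convergent = 0.42. Discriminant |r|: 0.26, 0.48; count ≥ 0.42 → 1.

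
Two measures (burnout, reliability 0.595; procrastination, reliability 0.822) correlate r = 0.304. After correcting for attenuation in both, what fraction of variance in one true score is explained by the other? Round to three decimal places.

0.189

Disattenuated r = 0.304 / √(0.595 × 0.822) = 0.304 / 0.6993 = 0.4347.
Shared true-score variance = 0.4347² = 0.1890 ≈ 0.189.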